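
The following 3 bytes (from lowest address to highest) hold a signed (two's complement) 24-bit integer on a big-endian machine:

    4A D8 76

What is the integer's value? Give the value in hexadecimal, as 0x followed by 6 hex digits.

In big-endian order the high byte comes first in memory.
The bytes are already most-significant first: 0x4AD876.

0x4AD876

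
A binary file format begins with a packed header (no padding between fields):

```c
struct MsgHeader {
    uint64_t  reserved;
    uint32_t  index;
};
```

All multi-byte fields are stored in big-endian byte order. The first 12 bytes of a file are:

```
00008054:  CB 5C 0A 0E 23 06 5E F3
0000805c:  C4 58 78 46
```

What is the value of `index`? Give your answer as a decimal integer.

`index` follows `reserved` (8 bytes), so it starts at byte offset 8 and occupies 4 bytes.
Bytes at offsets 8..11: C4 58 78 46.
In big-endian order the high byte comes first in memory.
The bytes are already most-significant first: 0xC4587846.
0xC4587846 = 3294132294.

3294132294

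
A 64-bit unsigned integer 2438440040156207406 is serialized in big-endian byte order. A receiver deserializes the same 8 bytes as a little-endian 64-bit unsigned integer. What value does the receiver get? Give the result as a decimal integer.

2438440040156207406 in 64-bit hexadecimal is 0x21D7144C0F99992E.
Stored big-endian, the bytes at ascending addresses are 21 D7 14 4C 0F 99 99 2E.
Read back as little-endian, the first byte is least significant, giving 0x2E99990F4C14D721.
0x2E99990F4C14D721 = 3357883288161408801.

3357883288161408801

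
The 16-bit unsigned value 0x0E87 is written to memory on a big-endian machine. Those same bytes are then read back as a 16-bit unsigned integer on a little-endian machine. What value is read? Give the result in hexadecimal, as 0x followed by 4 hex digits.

0x870E

Stored big-endian, the bytes at ascending addresses are 0E 87.
Read back as little-endian, the first byte is least significant, giving 0x870E.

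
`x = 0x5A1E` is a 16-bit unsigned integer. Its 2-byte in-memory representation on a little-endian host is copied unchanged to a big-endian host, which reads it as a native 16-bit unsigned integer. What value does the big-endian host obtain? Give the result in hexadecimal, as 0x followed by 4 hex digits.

0x1E5A

Stored little-endian, the bytes at ascending addresses are 1E 5A.
Read back as big-endian, the last byte is least significant, giving 0x1E5A.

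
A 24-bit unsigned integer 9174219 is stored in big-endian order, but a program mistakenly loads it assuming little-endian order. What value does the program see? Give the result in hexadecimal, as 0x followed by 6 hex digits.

9174219 in 24-bit hexadecimal is 0x8BFCCB.
Stored big-endian, the bytes at ascending addresses are 8B FC CB.
Read back as little-endian, the first byte is least significant, giving 0xCBFC8B.

0xCBFC8B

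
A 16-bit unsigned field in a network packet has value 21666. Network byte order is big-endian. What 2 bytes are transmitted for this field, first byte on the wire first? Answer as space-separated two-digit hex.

54 A2

21666 in hexadecimal, padded to 16 bits, is 0x54A2.
Split into bytes (most-significant first): 54 A2.
In big-endian order the high byte comes first in memory.
So the memory order matches the most-significant-first order: 54 A2.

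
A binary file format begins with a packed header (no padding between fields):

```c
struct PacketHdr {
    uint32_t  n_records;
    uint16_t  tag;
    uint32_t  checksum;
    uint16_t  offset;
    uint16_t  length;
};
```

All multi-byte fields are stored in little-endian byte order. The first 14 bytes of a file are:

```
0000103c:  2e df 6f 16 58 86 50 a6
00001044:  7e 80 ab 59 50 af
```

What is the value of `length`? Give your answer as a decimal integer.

`length` follows `n_records` (4 B), `tag` (2 B), `checksum` (4 B), `offset` (2 B), so it starts at offset 4 + 2 + 4 + 2 = 12 and occupies 2 bytes.
Bytes at offsets 12..13: 50 AF.
In little-endian order the low byte comes first in memory.
Reassemble most-significant byte first: AF 50 → 0xAF50.
0xAF50 = 44880.

44880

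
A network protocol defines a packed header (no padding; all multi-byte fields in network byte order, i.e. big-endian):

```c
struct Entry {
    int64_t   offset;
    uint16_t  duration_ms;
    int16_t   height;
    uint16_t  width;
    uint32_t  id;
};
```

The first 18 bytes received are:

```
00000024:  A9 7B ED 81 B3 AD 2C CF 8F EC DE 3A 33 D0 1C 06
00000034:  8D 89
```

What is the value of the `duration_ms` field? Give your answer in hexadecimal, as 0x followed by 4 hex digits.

0x8FEC

`duration_ms` follows `offset` (8 bytes), so it starts at byte offset 8 and occupies 2 bytes.
Bytes at offsets 8..9: 8F EC.
Big-endian: lowest address holds the most-significant byte.
The bytes are already most-significant first: 0x8FEC.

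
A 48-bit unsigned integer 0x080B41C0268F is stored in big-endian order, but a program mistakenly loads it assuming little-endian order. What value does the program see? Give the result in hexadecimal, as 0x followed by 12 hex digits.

Stored big-endian, the bytes at ascending addresses are 08 0B 41 C0 26 8F.
Read back as little-endian, the first byte is least significant, giving 0x8F26C0410B08.

0x8F26C0410B08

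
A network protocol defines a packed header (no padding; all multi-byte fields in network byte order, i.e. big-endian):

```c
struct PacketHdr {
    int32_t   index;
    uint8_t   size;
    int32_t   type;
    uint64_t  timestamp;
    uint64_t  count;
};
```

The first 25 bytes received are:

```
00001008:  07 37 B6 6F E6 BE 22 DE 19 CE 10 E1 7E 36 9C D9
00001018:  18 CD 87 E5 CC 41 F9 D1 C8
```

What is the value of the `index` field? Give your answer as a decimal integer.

`index` is the first field, at byte offset 0, occupying 4 bytes.
Bytes at offsets 0..3: 07 37 B6 6F.
Big-endian stores the most-significant byte at the lowest address.
The bytes are already most-significant first: 0x0737B66F.
0x0737B66F = 121091695.

121091695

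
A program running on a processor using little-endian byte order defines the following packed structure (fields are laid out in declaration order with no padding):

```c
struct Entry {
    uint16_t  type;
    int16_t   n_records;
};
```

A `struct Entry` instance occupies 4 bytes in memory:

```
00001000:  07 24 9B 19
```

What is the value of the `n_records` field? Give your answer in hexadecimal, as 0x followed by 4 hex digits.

`n_records` follows `type` (2 bytes), so it starts at byte offset 2 and occupies 2 bytes.
Bytes at offsets 2..3: 9B 19.
Little-endian: lowest address holds the least-significant byte.
Reassemble most-significant byte first: 19 9B → 0x199B.

0x199B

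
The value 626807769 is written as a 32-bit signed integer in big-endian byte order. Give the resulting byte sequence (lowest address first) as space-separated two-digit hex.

626807769 in hexadecimal, padded to 32 bits, is 0x255C53D9.
Split into bytes (most-significant first): 25 5C 53 D9.
Big-endian stores the most-significant byte at the lowest address.
So the memory order matches the most-significant-first order: 25 5C 53 D9.

25 5C 53 D9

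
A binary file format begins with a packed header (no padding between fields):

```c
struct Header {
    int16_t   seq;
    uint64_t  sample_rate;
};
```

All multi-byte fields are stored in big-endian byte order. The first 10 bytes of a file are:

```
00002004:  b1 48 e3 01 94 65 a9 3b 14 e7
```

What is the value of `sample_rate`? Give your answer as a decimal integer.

16357518485938181351

`sample_rate` follows `seq` (2 bytes), so it starts at byte offset 2 and occupies 8 bytes.
Bytes at offsets 2..9: E3 01 94 65 A9 3B 14 E7.
Big-endian: lowest address holds the most-significant byte.
The bytes are already most-significant first: 0xE3019465A93B14E7.
0xE3019465A93B14E7 = 16357518485938181351.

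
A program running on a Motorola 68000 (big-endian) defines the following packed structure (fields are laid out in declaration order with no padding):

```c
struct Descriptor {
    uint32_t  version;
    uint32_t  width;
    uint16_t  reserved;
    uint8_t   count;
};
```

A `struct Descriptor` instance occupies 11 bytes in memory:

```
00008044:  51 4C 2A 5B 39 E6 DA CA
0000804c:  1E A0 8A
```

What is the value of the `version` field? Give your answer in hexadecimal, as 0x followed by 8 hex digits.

`version` is the first field, at byte offset 0, occupying 4 bytes.
Bytes at offsets 0..3: 51 4C 2A 5B.
Big-endian stores the most-significant byte at the lowest address.
The bytes are already most-significant first: 0x514C2A5B.

0x514C2A5B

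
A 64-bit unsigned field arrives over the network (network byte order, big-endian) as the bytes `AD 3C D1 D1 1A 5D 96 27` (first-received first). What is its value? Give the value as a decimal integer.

12483082963184883239

In big-endian order the high byte comes first in memory.
The bytes are already most-significant first: 0xAD3CD1D11A5D9627.
0xAD3CD1D11A5D9627 = 12483082963184883239.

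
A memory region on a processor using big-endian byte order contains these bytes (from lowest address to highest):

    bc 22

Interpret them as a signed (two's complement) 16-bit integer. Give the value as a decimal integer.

-17374

Big-endian: lowest address holds the most-significant byte.
The bytes are already most-significant first: 0xBC22.
Top bit is set, so as a signed 16-bit value this is 0xBC22 − 2^16 = -17374.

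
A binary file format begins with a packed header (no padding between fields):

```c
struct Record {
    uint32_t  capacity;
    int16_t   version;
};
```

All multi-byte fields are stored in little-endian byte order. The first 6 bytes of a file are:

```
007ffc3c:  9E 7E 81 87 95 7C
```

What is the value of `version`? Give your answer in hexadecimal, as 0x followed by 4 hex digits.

0x7C95

`version` follows `capacity` (4 bytes), so it starts at byte offset 4 and occupies 2 bytes.
Bytes at offsets 4..5: 95 7C.
In little-endian order the low byte comes first in memory.
Reassemble most-significant byte first: 7C 95 → 0x7C95.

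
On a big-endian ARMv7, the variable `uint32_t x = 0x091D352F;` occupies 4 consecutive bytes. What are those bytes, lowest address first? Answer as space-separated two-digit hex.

09 1D 35 2F

Split into bytes (most-significant first): 09 1D 35 2F.
Big-endian: lowest address holds the most-significant byte.
So the memory order matches the most-significant-first order: 09 1D 35 2F.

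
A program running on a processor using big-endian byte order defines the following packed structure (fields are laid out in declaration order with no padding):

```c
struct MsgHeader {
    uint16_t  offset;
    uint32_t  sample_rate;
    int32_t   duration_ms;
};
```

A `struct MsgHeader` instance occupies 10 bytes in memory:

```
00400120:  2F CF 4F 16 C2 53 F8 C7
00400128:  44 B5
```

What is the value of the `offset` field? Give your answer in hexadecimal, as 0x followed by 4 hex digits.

0x2FCF

`offset` is the first field, at byte offset 0, occupying 2 bytes.
Bytes at offsets 0..1: 2F CF.
In big-endian order the high byte comes first in memory.
The bytes are already most-significant first: 0x2FCF.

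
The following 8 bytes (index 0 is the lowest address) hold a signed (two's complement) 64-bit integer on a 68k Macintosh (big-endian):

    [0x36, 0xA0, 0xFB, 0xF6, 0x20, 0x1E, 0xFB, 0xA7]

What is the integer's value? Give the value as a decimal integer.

Big-endian: lowest address holds the most-significant byte.
The bytes are already most-significant first: 0x36A0FBF6201EFBA7.
0x36A0FBF6201EFBA7 = 3936423108841241511.

3936423108841241511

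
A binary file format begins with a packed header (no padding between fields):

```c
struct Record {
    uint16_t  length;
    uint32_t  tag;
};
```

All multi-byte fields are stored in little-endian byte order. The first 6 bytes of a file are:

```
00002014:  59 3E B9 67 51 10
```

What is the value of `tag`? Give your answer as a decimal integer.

273770425

`tag` follows `length` (2 bytes), so it starts at byte offset 2 and occupies 4 bytes.
Bytes at offsets 2..5: B9 67 51 10.
Little-endian: lowest address holds the least-significant byte.
Reassemble most-significant byte first: 10 51 67 B9 → 0x105167B9.
0x105167B9 = 273770425.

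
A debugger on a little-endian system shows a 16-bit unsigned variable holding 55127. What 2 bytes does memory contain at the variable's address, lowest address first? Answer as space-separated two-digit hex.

57 D7

55127 in hexadecimal, padded to 16 bits, is 0xD757.
Split into bytes (most-significant first): D7 57.
In little-endian order the low byte comes first in memory.
So at ascending addresses the bytes are 57 D7.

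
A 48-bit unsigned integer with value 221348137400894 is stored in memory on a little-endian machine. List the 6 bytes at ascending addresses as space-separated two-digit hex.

221348137400894 in hexadecimal, padded to 48 bits, is 0xC950A119FA3E.
Split into bytes (most-significant first): C9 50 A1 19 FA 3E.
In little-endian order the low byte comes first in memory.
So at ascending addresses the bytes are 3E FA 19 A1 50 C9.

3E FA 19 A1 50 C9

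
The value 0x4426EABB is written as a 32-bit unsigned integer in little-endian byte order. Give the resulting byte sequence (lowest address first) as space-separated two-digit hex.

BB EA 26 44

Split into bytes (most-significant first): 44 26 EA BB.
Little-endian stores the least-significant byte at the lowest address.
So at ascending addresses the bytes are BB EA 26 44.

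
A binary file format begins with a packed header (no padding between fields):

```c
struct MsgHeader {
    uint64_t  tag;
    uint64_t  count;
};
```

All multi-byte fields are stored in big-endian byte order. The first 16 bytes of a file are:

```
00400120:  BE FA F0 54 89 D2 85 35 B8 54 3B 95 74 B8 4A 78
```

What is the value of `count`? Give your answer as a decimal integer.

`count` follows `tag` (8 bytes), so it starts at byte offset 8 and occupies 8 bytes.
Bytes at offsets 8..15: B8 54 3B 95 74 B8 4A 78.
Big-endian: lowest address holds the most-significant byte.
The bytes are already most-significant first: 0xB8543B9574B84A78.
0xB8543B9574B84A78 = 13282306714116835960.

13282306714116835960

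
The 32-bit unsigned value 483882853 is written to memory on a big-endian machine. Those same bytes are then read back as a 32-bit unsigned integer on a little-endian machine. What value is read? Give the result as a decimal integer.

483882853 in 32-bit hexadecimal is 0x1CD77765.
Stored big-endian, the bytes at ascending addresses are 1C D7 77 65.
Read back as little-endian, the first byte is least significant, giving 0x6577D71C.
0x6577D71C = 1702352668.

1702352668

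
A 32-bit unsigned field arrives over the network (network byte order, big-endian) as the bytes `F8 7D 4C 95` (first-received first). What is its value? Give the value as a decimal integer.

In big-endian order the high byte comes first in memory.
The bytes are already most-significant first: 0xF87D4C95.
0xF87D4C95 = 4168961173.

4168961173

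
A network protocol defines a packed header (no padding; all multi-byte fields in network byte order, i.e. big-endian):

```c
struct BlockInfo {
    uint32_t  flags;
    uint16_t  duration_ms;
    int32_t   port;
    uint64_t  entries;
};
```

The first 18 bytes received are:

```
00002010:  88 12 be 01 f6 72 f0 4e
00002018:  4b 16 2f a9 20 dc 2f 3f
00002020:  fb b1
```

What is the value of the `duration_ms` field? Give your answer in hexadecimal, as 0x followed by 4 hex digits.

0xF672

`duration_ms` follows `flags` (4 bytes), so it starts at byte offset 4 and occupies 2 bytes.
Bytes at offsets 4..5: F6 72.
Big-endian stores the most-significant byte at the lowest address.
The bytes are already most-significant first: 0xF672.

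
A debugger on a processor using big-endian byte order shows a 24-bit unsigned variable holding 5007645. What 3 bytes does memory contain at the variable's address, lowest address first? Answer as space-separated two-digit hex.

4C 69 1D

5007645 in hexadecimal, padded to 24 bits, is 0x4C691D.
Split into bytes (most-significant first): 4C 69 1D.
In big-endian order the high byte comes first in memory.
So the memory order matches the most-significant-first order: 4C 69 1D.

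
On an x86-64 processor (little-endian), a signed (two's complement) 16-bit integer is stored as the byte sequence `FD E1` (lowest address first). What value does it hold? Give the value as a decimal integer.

Little-endian: lowest address holds the least-significant byte.
Reassemble most-significant byte first: E1 FD → 0xE1FD.
Top bit is set, so as a signed 16-bit value this is 0xE1FD − 2^16 = -7683.

-7683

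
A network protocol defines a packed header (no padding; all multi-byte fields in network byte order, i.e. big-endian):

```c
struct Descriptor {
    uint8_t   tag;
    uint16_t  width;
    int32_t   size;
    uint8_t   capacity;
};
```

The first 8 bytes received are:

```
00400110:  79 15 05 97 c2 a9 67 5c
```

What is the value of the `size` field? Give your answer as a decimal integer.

-1748850329

`size` follows `tag` (1 B), `width` (2 B), so it starts at offset 1 + 2 = 3 and occupies 4 bytes.
Bytes at offsets 3..6: 97 C2 A9 67.
In big-endian order the high byte comes first in memory.
The bytes are already most-significant first: 0x97C2A967.
Top bit is set, so as a signed 32-bit value this is 0x97C2A967 − 2^32 = -1748850329.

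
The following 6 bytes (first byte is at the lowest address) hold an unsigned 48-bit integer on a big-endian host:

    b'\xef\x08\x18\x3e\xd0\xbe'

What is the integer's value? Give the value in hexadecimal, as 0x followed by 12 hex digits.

0xEF08183ED0BE

In big-endian order the high byte comes first in memory.
The bytes are already most-significant first: 0xEF08183ED0BE.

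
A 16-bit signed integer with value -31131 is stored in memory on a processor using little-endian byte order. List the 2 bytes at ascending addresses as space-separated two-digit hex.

Two's complement of -31131 in 16 bits: 31131 = 0x799B; invert → 0x8664; add 1 → 0x8665.
Split into bytes (most-significant first): 86 65.
Little-endian: lowest address holds the least-significant byte.
So at ascending addresses the bytes are 65 86.

65 86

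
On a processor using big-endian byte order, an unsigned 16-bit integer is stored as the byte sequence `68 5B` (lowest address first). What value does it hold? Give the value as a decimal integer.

26715

In big-endian order the high byte comes first in memory.
The bytes are already most-significant first: 0x685B.
0x685B = 26715.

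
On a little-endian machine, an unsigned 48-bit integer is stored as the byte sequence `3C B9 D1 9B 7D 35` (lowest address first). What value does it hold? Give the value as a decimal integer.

Little-endian stores the least-significant byte at the lowest address.
Reassemble most-significant byte first: 35 7D 9B D1 B9 3C → 0x357D9BD1B93C.
0x357D9BD1B93C = 58813601397052.

58813601397052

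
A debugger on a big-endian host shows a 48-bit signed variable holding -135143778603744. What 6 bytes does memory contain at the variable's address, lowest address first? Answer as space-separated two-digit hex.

85 16 63 15 2D 20

Two's complement of -135143778603744 in 48 bits: 135143778603744 = 0x7AE99CEAD2E0; invert → 0x851663152D1F; add 1 → 0x851663152D20.
Split into bytes (most-significant first): 85 16 63 15 2D 20.
Big-endian: lowest address holds the most-significant byte.
So the memory order matches the most-significant-first order: 85 16 63 15 2D 20.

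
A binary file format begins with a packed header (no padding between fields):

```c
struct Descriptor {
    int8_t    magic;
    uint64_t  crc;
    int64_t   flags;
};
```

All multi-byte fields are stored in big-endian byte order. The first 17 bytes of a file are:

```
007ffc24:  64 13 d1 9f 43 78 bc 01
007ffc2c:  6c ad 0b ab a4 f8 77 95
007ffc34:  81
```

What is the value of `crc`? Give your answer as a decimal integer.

1428097668990370156

`crc` follows `magic` (1 byte), so it starts at byte offset 1 and occupies 8 bytes.
Bytes at offsets 1..8: 13 D1 9F 43 78 BC 01 6C.
In big-endian order the high byte comes first in memory.
The bytes are already most-significant first: 0x13D19F4378BC016C.
0x13D19F4378BC016C = 1428097668990370156.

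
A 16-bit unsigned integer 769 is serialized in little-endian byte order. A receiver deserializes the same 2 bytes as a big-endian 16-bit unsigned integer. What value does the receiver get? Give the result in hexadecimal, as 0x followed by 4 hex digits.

0x0103

769 in 16-bit hexadecimal is 0x0301.
Stored little-endian, the bytes at ascending addresses are 01 03.
Read back as big-endian, the last byte is least significant, giving 0x0103.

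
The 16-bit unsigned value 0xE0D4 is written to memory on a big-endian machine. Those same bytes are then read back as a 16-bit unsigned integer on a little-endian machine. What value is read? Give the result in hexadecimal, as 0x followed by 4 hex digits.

0xD4E0

Stored big-endian, the bytes at ascending addresses are E0 D4.
Read back as little-endian, the first byte is least significant, giving 0xD4E0.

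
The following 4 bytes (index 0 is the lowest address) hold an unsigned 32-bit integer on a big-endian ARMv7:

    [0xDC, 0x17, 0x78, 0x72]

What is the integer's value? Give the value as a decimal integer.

3692525682

In big-endian order the high byte comes first in memory.
The bytes are already most-significant first: 0xDC177872.
0xDC177872 = 3692525682.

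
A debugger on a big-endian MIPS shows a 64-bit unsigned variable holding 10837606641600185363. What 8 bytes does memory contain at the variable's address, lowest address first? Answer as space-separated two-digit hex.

10837606641600185363 in hexadecimal, padded to 64 bits, is 0x9666E9D207FE4413.
Split into bytes (most-significant first): 96 66 E9 D2 07 FE 44 13.
In big-endian order the high byte comes first in memory.
So the memory order matches the most-significant-first order: 96 66 E9 D2 07 FE 44 13.

96 66 E9 D2 07 FE 44 13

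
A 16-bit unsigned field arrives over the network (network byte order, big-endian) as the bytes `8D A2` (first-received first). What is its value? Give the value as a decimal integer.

36258

In big-endian order the high byte comes first in memory.
The bytes are already most-significant first: 0x8DA2.
0x8DA2 = 36258.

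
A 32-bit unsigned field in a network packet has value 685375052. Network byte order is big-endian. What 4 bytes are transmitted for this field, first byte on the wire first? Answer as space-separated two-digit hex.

685375052 in hexadecimal, padded to 32 bits, is 0x28D9FE4C.
Split into bytes (most-significant first): 28 D9 FE 4C.
Big-endian: lowest address holds the most-significant byte.
So the memory order matches the most-significant-first order: 28 D9 FE 4C.

28 D9 FE 4C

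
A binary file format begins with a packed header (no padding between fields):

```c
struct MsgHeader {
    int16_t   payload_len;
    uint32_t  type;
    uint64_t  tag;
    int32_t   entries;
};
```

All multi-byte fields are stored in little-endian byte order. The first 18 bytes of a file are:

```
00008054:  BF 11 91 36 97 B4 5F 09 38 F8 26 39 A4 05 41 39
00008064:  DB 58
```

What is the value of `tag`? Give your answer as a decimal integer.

`tag` follows `payload_len` (2 B), `type` (4 B), so it starts at offset 2 + 4 = 6 and occupies 8 bytes.
Bytes at offsets 6..13: 5F 09 38 F8 26 39 A4 05.
Little-endian: lowest address holds the least-significant byte.
Reassemble most-significant byte first: 05 A4 39 26 F8 38 09 5F → 0x05A43926F838095F.
0x05A43926F838095F = 406512705906149727.

406512705906149727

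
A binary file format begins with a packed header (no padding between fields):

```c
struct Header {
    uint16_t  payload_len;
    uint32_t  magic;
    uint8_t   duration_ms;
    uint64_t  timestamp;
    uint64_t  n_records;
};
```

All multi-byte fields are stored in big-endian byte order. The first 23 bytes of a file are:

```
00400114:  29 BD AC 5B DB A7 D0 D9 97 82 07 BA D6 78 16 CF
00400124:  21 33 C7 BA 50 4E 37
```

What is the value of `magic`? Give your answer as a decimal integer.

2891701159

`magic` follows `payload_len` (2 bytes), so it starts at byte offset 2 and occupies 4 bytes.
Bytes at offsets 2..5: AC 5B DB A7.
Big-endian: lowest address holds the most-significant byte.
The bytes are already most-significant first: 0xAC5BDBA7.
0xAC5BDBA7 = 2891701159.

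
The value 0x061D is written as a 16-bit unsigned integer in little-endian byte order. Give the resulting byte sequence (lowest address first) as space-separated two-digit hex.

Split into bytes (most-significant first): 06 1D.
Little-endian stores the least-significant byte at the lowest address.
So at ascending addresses the bytes are 1D 06.

1D 06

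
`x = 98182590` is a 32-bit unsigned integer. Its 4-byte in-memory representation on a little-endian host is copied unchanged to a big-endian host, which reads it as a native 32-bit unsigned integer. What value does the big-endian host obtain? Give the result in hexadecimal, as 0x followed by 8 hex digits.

98182590 in 32-bit hexadecimal is 0x05DA25BE.
Stored little-endian, the bytes at ascending addresses are BE 25 DA 05.
Read back as big-endian, the last byte is least significant, giving 0xBE25DA05.

0xBE25DA05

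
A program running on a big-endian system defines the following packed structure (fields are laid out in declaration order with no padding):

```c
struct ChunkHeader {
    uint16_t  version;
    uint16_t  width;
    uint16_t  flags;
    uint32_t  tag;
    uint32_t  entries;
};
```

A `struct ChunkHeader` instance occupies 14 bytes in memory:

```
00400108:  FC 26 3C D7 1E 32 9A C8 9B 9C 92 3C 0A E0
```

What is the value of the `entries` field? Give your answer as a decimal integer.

2453408480

`entries` follows `version` (2 B), `width` (2 B), `flags` (2 B), `tag` (4 B), so it starts at offset 2 + 2 + 2 + 4 = 10 and occupies 4 bytes.
Bytes at offsets 10..13: 92 3C 0A E0.
Big-endian stores the most-significant byte at the lowest address.
The bytes are already most-significant first: 0x923C0AE0.
0x923C0AE0 = 2453408480.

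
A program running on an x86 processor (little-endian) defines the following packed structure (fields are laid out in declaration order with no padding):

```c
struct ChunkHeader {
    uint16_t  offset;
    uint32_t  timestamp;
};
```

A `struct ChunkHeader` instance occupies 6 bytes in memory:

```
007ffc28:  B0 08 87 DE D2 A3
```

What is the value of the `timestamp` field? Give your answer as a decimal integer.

2748505735

`timestamp` follows `offset` (2 bytes), so it starts at byte offset 2 and occupies 4 bytes.
Bytes at offsets 2..5: 87 DE D2 A3.
Little-endian stores the least-significant byte at the lowest address.
Reassemble most-significant byte first: A3 D2 DE 87 → 0xA3D2DE87.
0xA3D2DE87 = 2748505735.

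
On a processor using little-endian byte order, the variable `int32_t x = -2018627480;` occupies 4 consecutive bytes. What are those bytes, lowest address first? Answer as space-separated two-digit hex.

68 30 AE 87

Two's complement of -2018627480 in 32 bits: 2018627480 = 0x7851CF98; invert → 0x87AE3067; add 1 → 0x87AE3068.
Split into bytes (most-significant first): 87 AE 30 68.
In little-endian order the low byte comes first in memory.
So at ascending addresses the bytes are 68 30 AE 87.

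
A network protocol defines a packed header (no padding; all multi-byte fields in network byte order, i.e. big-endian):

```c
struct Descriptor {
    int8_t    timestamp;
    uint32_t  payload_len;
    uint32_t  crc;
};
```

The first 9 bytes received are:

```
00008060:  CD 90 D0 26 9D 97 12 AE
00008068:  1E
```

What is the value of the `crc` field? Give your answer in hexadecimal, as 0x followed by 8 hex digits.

`crc` follows `timestamp` (1 B), `payload_len` (4 B), so it starts at offset 1 + 4 = 5 and occupies 4 bytes.
Bytes at offsets 5..8: 97 12 AE 1E.
Big-endian stores the most-significant byte at the lowest address.
The bytes are already most-significant first: 0x9712AE1E.

0x9712AE1E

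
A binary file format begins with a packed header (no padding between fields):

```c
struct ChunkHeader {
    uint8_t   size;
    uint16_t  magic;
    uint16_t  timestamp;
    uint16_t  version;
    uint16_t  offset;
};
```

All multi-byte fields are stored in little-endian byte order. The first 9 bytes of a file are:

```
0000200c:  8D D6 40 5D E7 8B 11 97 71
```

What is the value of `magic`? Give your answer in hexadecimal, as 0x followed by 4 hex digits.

0x40D6

`magic` follows `size` (1 byte), so it starts at byte offset 1 and occupies 2 bytes.
Bytes at offsets 1..2: D6 40.
Little-endian stores the least-significant byte at the lowest address.
Reassemble most-significant byte first: 40 D6 → 0x40D6.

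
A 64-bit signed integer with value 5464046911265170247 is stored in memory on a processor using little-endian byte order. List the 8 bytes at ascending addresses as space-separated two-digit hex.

47 E3 07 4E B7 31 D4 4B

5464046911265170247 in hexadecimal, padded to 64 bits, is 0x4BD431B74E07E347.
Split into bytes (most-significant first): 4B D4 31 B7 4E 07 E3 47.
Little-endian: lowest address holds the least-significant byte.
So at ascending addresses the bytes are 47 E3 07 4E B7 31 D4 4B.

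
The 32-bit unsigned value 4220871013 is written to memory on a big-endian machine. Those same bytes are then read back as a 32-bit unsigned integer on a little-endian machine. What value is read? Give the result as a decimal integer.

4220871013 in 32-bit hexadecimal is 0xFB956165.
Stored big-endian, the bytes at ascending addresses are FB 95 61 65.
Read back as little-endian, the first byte is least significant, giving 0x656195FB.
0x656195FB = 1700894203.

1700894203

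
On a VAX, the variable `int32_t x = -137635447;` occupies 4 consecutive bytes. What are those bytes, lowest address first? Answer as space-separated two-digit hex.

Two's complement of -137635447 in 32 bits: 137635447 = 0x08342677; invert → 0xF7CBD988; add 1 → 0xF7CBD989.
Split into bytes (most-significant first): F7 CB D9 89.
In little-endian order the low byte comes first in memory.
So at ascending addresses the bytes are 89 D9 CB F7.

89 D9 CB F7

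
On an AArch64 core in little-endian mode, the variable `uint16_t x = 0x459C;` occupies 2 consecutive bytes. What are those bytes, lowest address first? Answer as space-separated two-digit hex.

9C 45

Split into bytes (most-significant first): 45 9C.
Little-endian: lowest address holds the least-significant byte.
So at ascending addresses the bytes are 9C 45.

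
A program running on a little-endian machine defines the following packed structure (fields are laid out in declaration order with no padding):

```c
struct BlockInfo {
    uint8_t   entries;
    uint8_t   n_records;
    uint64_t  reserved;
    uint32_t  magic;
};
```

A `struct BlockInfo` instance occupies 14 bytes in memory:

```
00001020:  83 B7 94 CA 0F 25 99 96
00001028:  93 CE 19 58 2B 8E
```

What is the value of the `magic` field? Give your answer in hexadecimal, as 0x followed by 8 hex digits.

`magic` follows `entries` (1 B), `n_records` (1 B), `reserved` (8 B), so it starts at offset 1 + 1 + 8 = 10 and occupies 4 bytes.
Bytes at offsets 10..13: 19 58 2B 8E.
In little-endian order the low byte comes first in memory.
Reassemble most-significant byte first: 8E 2B 58 19 → 0x8E2B5819.

0x8E2B5819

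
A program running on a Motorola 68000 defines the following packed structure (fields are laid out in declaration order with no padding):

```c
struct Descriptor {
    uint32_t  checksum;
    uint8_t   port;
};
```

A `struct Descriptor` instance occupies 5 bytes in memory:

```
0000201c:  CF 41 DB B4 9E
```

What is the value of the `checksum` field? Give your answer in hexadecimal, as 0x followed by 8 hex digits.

`checksum` is the first field, at byte offset 0, occupying 4 bytes.
Bytes at offsets 0..3: CF 41 DB B4.
Big-endian stores the most-significant byte at the lowest address.
The bytes are already most-significant first: 0xCF41DBB4.

0xCF41DBB4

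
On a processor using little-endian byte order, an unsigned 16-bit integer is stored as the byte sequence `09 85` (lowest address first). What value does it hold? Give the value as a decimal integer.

34057

In little-endian order the low byte comes first in memory.
Reassemble most-significant byte first: 85 09 → 0x8509.
0x8509 = 34057.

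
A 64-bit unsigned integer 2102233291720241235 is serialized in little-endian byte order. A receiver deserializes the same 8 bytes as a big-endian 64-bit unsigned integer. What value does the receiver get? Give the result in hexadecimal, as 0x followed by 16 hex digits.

0x5330FC6B0AA22C1D

2102233291720241235 in 64-bit hexadecimal is 0x1D2CA20A6BFC3053.
Stored little-endian, the bytes at ascending addresses are 53 30 FC 6B 0A A2 2C 1D.
Read back as big-endian, the last byte is least significant, giving 0x5330FC6B0AA22C1D.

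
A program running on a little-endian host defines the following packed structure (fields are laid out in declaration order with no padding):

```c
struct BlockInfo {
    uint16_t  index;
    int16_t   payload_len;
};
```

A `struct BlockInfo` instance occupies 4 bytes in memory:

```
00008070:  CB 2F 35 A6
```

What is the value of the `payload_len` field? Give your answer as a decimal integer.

-22987

`payload_len` follows `index` (2 bytes), so it starts at byte offset 2 and occupies 2 bytes.
Bytes at offsets 2..3: 35 A6.
In little-endian order the low byte comes first in memory.
Reassemble most-significant byte first: A6 35 → 0xA635.
Top bit is set, so as a signed 16-bit value this is 0xA635 − 2^16 = -22987.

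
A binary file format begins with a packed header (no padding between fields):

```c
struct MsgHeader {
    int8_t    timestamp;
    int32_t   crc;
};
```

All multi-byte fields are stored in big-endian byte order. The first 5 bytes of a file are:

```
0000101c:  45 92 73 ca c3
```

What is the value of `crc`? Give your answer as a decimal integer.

-1837905213

`crc` follows `timestamp` (1 byte), so it starts at byte offset 1 and occupies 4 bytes.
Bytes at offsets 1..4: 92 73 CA C3.
Big-endian stores the most-significant byte at the lowest address.
The bytes are already most-significant first: 0x9273CAC3.
Top bit is set, so as a signed 32-bit value this is 0x9273CAC3 − 2^32 = -1837905213.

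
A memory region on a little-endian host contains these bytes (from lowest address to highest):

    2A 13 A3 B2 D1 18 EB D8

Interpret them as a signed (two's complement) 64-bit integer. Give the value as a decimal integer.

-2816129853065850070

In little-endian order the low byte comes first in memory.
Reassemble most-significant byte first: D8 EB 18 D1 B2 A3 13 2A → 0xD8EB18D1B2A3132A.
Top bit is set, so as a signed 64-bit value this is 0xD8EB18D1B2A3132A − 2^64 = -2816129853065850070.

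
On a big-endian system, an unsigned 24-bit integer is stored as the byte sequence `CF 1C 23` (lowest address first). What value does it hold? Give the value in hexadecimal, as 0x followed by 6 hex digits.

0xCF1C23

Big-endian stores the most-significant byte at the lowest address.
The bytes are already most-significant first: 0xCF1C23.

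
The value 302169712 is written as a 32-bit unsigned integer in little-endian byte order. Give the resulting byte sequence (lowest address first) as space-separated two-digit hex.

302169712 in hexadecimal, padded to 32 bits, is 0x1202BE70.
Split into bytes (most-significant first): 12 02 BE 70.
In little-endian order the low byte comes first in memory.
So at ascending addresses the bytes are 70 BE 02 12.

70 BE 02 12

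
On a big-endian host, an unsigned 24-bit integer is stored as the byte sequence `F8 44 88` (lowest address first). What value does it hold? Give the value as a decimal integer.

16270472

Big-endian stores the most-significant byte at the lowest address.
The bytes are already most-significant first: 0xF84488.
0xF84488 = 16270472.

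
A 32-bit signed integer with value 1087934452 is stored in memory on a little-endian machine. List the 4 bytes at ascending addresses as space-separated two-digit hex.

1087934452 in hexadecimal, padded to 32 bits, is 0x40D88FF4.
Split into bytes (most-significant first): 40 D8 8F F4.
Little-endian: lowest address holds the least-significant byte.
So at ascending addresses the bytes are F4 8F D8 40.

F4 8F D8 40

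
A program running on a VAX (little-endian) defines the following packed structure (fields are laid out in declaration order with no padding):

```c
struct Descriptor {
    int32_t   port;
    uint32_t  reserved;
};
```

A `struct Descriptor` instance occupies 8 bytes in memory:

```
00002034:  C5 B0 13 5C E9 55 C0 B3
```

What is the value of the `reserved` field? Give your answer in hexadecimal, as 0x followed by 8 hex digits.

0xB3C055E9

`reserved` follows `port` (4 bytes), so it starts at byte offset 4 and occupies 4 bytes.
Bytes at offsets 4..7: E9 55 C0 B3.
Little-endian: lowest address holds the least-significant byte.
Reassemble most-significant byte first: B3 C0 55 E9 → 0xB3C055E9.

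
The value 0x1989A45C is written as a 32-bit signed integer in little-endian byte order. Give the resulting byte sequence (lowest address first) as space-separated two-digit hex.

5C A4 89 19

Split into bytes (most-significant first): 19 89 A4 5C.
Little-endian stores the least-significant byte at the lowest address.
So at ascending addresses the bytes are 5C A4 89 19.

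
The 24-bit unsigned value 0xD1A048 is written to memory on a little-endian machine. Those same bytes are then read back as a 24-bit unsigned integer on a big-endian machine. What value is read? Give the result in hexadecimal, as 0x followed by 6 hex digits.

0x48A0D1

Stored little-endian, the bytes at ascending addresses are 48 A0 D1.
Read back as big-endian, the last byte is least significant, giving 0x48A0D1.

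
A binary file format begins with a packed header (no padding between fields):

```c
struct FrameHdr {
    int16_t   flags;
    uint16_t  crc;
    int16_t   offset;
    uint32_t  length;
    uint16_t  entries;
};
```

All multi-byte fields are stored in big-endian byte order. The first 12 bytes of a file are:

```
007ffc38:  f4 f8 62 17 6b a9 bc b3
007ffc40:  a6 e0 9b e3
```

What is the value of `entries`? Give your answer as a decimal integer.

39907

`entries` follows `flags` (2 B), `crc` (2 B), `offset` (2 B), `length` (4 B), so it starts at offset 2 + 2 + 2 + 4 = 10 and occupies 2 bytes.
Bytes at offsets 10..11: 9B E3.
Big-endian stores the most-significant byte at the lowest address.
The bytes are already most-significant first: 0x9BE3.
0x9BE3 = 39907.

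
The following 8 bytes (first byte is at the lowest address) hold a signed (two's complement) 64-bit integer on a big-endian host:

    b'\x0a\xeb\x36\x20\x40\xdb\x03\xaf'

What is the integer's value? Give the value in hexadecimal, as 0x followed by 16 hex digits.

Big-endian: lowest address holds the most-significant byte.
The bytes are already most-significant first: 0x0AEB362040DB03AF.

0x0AEB362040DB03AF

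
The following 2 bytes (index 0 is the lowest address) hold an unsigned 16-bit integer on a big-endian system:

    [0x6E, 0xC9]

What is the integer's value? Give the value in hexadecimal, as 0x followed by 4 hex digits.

Big-endian stores the most-significant byte at the lowest address.
The bytes are already most-significant first: 0x6EC9.

0x6EC9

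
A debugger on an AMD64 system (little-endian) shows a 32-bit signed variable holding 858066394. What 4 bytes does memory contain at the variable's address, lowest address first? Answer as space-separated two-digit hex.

858066394 in hexadecimal, padded to 32 bits, is 0x33250DDA.
Split into bytes (most-significant first): 33 25 0D DA.
In little-endian order the low byte comes first in memory.
So at ascending addresses the bytes are DA 0D 25 33.

DA 0D 25 33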